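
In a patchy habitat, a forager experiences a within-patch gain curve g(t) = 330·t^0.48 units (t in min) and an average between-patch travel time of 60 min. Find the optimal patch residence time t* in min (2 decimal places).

55.38 min

By the marginal value theorem, leave when the instantaneous gain rate g'(t) equals the habitat-wide average g(t)/(T + t).
g'(t) = 0.48·330·t^-0.52. Setting 0.48·330·t^-0.52 = 330·t^0.48/(60+t) gives 0.48(60+t) = t, so 0.52·t = 0.48×60.
t* = 0.48×60/0.52 = 55.38 min.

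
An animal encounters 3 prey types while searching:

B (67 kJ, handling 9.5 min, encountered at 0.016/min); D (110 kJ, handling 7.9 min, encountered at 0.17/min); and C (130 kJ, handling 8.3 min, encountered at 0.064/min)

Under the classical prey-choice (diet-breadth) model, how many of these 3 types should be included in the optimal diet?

Rank by E/h (kJ/min): C 15.7, D 13.9, B 7.05. Include each in turn until the next type's E/h falls below the running intake rate.
Rate on top 1: 5.434. D: 13.9 > 5.434 → include.
Rate on top 2: 9.401. B: 7.05 < 9.401 → exclude; stop.
Optimal diet: C, D — 2 of 3 types.

2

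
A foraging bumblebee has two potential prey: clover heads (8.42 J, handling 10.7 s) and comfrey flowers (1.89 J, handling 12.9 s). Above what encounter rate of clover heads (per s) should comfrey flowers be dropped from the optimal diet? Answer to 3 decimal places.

Drop comfrey flowers once their profitability E₂/h₂ falls below the rate achievable on clover heads alone: E₂/h₂ = λE₁/(1 + λh₁).
Solve for λ: λE₁h₂ = E₂(1 + λh₁) → λ(E₁h₂ − E₂h₁) = E₂ → λ = E₂/(E₁h₂ − E₂h₁).
λ = 1.89/(8.42×12.9 − 1.89×10.7) = 1.89/88.39 = 0.02138 per s.

0.021 per s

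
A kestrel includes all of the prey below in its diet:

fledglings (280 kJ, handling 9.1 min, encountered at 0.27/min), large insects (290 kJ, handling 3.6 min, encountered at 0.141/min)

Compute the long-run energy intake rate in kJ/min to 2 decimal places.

R = Σλ_iE_i / (1 + Σλ_ih_i)
Numerator: 0.27×280 + 0.141×290 = 116.5
Denominator: 1 + 0.27×9.1 + 0.141×3.6 = 3.965
R = 116.5/3.965 = 29.38 kJ/min

29.38 kJ/min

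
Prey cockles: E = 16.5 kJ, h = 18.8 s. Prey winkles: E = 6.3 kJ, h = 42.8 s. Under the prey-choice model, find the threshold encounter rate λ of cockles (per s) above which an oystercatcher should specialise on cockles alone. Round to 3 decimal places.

0.011 per s

At the threshold, the rate on cockles alone equals the profitability of winkles: λ·16.5/(1 + λ·18.8) = 6.3/42.8 = 0.1472.
Rearranging, λ(16.5 − 0.1472×18.8) = 0.1472, so λ = 0.1472/13.73 = 0.01072 per s.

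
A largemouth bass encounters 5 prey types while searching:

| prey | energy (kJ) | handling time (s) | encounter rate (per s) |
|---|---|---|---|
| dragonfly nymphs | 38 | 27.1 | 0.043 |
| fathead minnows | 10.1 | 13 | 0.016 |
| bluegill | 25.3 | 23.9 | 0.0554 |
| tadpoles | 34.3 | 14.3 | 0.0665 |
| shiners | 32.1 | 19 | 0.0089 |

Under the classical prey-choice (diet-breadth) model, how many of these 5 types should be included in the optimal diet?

3

Profitabilities (E/h, kJ/s): tadpoles 2.4, shiners 1.69, dragonfly nymphs 1.4, bluegill 1.06, fathead minnows 0.777. Add prey in this order while the next type's profitability exceeds the intake rate on those already taken.
Rate on top 1: 1.169. shiners: 1.69 > 1.169 → include.
Rate on top 2: 1.211. dragonfly nymphs: 1.4 > 1.211 → include.
Rate on top 3: 1.279. bluegill: 1.06 < 1.279 → exclude; stop.
Optimal diet: tadpoles, shiners, dragonfly nymphs — 3 of 5 types.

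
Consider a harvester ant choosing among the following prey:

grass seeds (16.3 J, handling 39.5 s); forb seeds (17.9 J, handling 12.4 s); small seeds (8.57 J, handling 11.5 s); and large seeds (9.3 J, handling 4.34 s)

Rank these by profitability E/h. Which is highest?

Profitability E/h (J/s): grass seeds = 16.3/39.5 = 0.413, forb seeds = 17.9/12.4 = 1.44, small seeds = 8.57/11.5 = 0.745, large seeds = 9.3/4.34 = 2.14.
Ranked: large seeds > forb seeds > small seeds > grass seeds.

large seeds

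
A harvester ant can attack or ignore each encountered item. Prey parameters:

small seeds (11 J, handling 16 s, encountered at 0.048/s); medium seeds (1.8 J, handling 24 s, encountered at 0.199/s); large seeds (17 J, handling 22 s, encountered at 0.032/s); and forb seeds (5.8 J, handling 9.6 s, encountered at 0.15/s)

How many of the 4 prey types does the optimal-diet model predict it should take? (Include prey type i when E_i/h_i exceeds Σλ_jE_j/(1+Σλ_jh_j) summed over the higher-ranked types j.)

Profitabilities (E/h, J/s): large seeds 0.773, small seeds 0.688, forb seeds 0.604, medium seeds 0.075. Add prey in this order while the next type's profitability exceeds the intake rate on those already taken.
Rate on top 1: 0.3192. small seeds: 0.688 > 0.3192 → include.
Rate on top 2: 0.4337. forb seeds: 0.604 > 0.4337 → include.
Rate on top 3: 0.4964. medium seeds: 0.075 < 0.4964 → exclude; stop.
Optimal diet: large seeds, small seeds, forb seeds — 3 of 4 types.

3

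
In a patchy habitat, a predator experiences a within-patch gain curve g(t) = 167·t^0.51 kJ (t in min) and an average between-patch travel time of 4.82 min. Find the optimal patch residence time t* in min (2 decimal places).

5.02 min

Optimal t* satisfies g'(t*) = g(t*)/(T + t*).
g'(t) = 0.51·167·t^-0.49. Setting 0.51·167·t^-0.49 = 167·t^0.51/(4.82+t) gives 0.51(4.82+t) = t, so 0.49·t = 0.51×4.82.
t* = 0.51×4.82/0.49 = 5.017 min.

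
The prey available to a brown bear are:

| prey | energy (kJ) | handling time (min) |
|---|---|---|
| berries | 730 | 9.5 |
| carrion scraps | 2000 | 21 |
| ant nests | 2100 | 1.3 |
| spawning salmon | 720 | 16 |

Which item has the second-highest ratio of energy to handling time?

In descending order of E/h:
ant nests: 2100/1.3 = 1.62e+03 kJ/min
carrion scraps: 2000/21 = 95.2 kJ/min
berries: 730/9.5 = 76.8 kJ/min
spawning salmon: 720/16 = 45 kJ/min

carrion scraps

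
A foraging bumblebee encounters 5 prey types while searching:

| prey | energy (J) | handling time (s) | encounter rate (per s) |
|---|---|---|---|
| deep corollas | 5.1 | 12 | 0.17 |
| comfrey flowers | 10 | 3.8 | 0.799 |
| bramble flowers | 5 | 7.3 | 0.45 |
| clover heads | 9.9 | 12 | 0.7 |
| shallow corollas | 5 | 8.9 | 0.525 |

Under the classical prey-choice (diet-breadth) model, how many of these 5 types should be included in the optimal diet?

Rank by E/h (J/s): comfrey flowers 2.63, clover heads 0.825, bramble flowers 0.685, shallow corollas 0.562, deep corollas 0.425. Include each in turn until the next type's E/h falls below the running intake rate.
Rate on top 1: 1.98. clover heads: 0.825 < 1.98 → exclude; stop.
Optimal diet: comfrey flowers — 1 of 5 types.

1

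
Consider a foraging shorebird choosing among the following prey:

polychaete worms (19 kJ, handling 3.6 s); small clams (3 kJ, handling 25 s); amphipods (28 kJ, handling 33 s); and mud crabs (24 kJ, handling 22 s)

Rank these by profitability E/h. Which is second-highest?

mud crabs

In descending order of E/h:
polychaete worms: 19/3.6 = 5.28 kJ/s
mud crabs: 24/22 = 1.09 kJ/s
amphipods: 28/33 = 0.848 kJ/s
small clams: 3/25 = 0.12 kJ/s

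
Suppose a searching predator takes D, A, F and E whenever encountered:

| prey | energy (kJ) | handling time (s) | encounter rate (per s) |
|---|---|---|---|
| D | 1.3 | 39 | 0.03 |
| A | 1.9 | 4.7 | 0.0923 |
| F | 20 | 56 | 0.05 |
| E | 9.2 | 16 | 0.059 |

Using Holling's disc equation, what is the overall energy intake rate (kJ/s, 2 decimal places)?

0.28 kJ/s

R = (0.03×1.3 + 0.0923×1.9 + 0.05×20 + 0.059×9.2) / (1 + 0.03×39 + 0.0923×4.7 + 0.05×56 + 0.059×16) = 1.757/6.348 = 0.2768 kJ/s.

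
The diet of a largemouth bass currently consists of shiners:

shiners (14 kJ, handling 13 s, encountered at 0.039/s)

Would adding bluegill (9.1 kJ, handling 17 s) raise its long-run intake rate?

Yes

Current rate: (0.039×14)/(1 + 0.039×13) = 0.3623 kJ/s.
Profitability of bluegill: 9.1/17 = 0.5353 kJ/s.
0.5353 > 0.3623, so adding bluegill raises the average — include it.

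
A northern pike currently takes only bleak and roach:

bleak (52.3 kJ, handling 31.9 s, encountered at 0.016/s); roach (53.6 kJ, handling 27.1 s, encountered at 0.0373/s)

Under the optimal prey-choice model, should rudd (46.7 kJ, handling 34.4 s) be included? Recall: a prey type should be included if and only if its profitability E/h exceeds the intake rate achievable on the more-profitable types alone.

Intake rate on the current diet: R = (0.016×52.3 + 0.0373×53.6) / (1 + 0.016×31.9 + 0.0373×27.1) = 2.836/2.521 = 1.125 kJ/s.
rudd: E/h = 46.7/34.4 = 1.358 kJ/s.
1.358 > 1.125, so adding rudd raises the average — include it.

Yes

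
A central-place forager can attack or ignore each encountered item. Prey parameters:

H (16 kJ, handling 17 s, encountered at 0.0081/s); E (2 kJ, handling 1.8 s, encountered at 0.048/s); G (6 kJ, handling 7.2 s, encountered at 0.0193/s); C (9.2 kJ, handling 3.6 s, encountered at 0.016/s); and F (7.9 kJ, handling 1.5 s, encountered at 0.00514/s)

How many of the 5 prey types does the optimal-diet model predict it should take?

Rank by E/h (kJ/s): F 5.27, C 2.56, E 1.11, H 0.941, G 0.833. Include each in turn until the next type's E/h falls below the running intake rate.
Rate on top 1: 0.0403. C: 2.56 > 0.0403 → include.
Rate on top 2: 0.1763. E: 1.11 > 0.1763 → include.
Rate on top 3: 0.2464. H: 0.941 > 0.2464 → include.
Rate on top 4: 0.3206. G: 0.833 > 0.3206 → include.
Optimal diet: F, C, E, H, G — 5 of 5 types.

5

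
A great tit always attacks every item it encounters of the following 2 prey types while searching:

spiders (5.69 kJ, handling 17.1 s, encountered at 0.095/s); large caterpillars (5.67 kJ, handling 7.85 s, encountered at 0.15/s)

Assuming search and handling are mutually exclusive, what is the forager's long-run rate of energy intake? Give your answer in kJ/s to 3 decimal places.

R = (0.095×5.69 + 0.15×5.67) / (1 + 0.095×17.1 + 0.15×7.85) = 1.391/3.802 = 0.3659 kJ/s.

0.366 kJ/s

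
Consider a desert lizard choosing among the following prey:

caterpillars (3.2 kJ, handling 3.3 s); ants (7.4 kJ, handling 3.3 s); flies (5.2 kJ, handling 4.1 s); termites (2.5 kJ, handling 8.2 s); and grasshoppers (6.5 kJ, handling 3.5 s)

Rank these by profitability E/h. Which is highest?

ants

In descending order of E/h:
ants: 7.4/3.3 = 2.24 kJ/s
grasshoppers: 6.5/3.5 = 1.86 kJ/s
flies: 5.2/4.1 = 1.27 kJ/s
caterpillars: 3.2/3.3 = 0.97 kJ/s
termites: 2.5/8.2 = 0.305 kJ/s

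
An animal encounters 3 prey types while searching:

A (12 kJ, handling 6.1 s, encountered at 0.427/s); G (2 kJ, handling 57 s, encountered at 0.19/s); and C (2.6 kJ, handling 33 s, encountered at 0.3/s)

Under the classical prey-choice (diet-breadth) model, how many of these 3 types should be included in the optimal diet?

Rank by E/h (kJ/s): A 1.97, C 0.0788, G 0.0351. Include each in turn until the next type's E/h falls below the running intake rate.
Rate on top 1: 1.421. C: 0.0788 < 1.421 → exclude; stop.
Optimal diet: A — 1 of 3 types.

1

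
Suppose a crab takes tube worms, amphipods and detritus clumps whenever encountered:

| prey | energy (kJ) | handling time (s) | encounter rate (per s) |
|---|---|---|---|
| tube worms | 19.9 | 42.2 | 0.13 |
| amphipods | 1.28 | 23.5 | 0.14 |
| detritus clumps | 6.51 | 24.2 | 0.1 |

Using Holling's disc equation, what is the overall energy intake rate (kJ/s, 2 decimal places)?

Energy encountered per unit search time: 0.13×19.9 + 0.14×1.28 + 0.1×6.51 = 3.417 kJ/s.
Handling time per unit search time: 0.13×42.2 + 0.14×23.5 + 0.1×24.2 = 11.2.
Rate = 3.417/(1 + 11.2) = 0.2802 kJ/s.

0.28 kJ/s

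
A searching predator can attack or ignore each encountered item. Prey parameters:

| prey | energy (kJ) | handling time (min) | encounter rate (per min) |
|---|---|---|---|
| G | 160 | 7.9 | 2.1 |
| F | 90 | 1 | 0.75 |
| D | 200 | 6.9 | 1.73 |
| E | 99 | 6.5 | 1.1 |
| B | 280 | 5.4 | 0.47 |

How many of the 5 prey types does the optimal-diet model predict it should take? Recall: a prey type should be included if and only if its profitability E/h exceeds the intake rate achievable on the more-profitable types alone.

2

Rank by E/h (kJ/min): F 90, B 51.9, D 29, G 20.3, E 15.2. Include each in turn until the next type's E/h falls below the running intake rate.
Rate on top 1: 38.57. B: 51.9 > 38.57 → include.
Rate on top 2: 46.43. D: 29 < 46.43 → exclude; stop.
Optimal diet: F, B — 2 of 5 types.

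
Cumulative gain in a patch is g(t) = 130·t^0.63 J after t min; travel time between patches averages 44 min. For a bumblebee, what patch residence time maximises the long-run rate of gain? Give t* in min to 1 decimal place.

Maximise g(t)/(T+t): set derivative to zero → g'(t)(T+t) = g(t).
g'(t) = 0.63·130·t^-0.37. Setting 0.63·130·t^-0.37 = 130·t^0.63/(44+t) gives 0.63(44+t) = t, so 0.37·t = 0.63×44.
t* = 0.63×44/0.37 = 74.92 min.

74.9 min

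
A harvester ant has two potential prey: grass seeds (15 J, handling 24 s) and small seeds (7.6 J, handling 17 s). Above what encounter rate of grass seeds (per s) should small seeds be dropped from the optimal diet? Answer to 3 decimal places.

At the threshold, the rate on grass seeds alone equals the profitability of small seeds: λ·15/(1 + λ·24) = 7.6/17 = 0.4471.
Rearranging, λ(15 − 0.4471×24) = 0.4471, so λ = 0.4471/4.271 = 0.1047 per s.

0.105 per s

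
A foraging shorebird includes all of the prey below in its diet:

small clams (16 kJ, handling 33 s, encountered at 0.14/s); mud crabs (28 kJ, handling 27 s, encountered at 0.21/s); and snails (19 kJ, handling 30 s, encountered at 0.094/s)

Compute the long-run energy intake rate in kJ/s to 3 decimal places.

0.702 kJ/s

R = (0.14×16 + 0.21×28 + 0.094×19) / (1 + 0.14×33 + 0.21×27 + 0.094×30) = 9.906/14.11 = 0.7021 kJ/s.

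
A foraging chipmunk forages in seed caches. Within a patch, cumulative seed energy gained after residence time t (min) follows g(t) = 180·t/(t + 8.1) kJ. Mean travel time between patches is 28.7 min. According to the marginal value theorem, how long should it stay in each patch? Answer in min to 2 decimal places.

Maximise g(t)/(T+t): set derivative to zero → g'(t)(T+t) = g(t).
g'(t) = 180·8.1/(t + 8.1)². Setting 180·8.1/(t+8.1)² = 180t/[(t+8.1)(28.7+t)] gives 8.1(28.7+t) = t(t+8.1), so t² = 8.1×28.7 = 232.5.
t* = √232.5 = 15.25 min.

15.25 min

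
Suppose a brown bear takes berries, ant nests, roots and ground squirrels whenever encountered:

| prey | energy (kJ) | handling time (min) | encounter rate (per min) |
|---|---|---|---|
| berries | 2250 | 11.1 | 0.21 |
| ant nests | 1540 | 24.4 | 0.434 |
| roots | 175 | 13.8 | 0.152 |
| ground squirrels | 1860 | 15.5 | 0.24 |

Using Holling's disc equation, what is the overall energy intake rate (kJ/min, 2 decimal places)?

81.76 kJ/min

R = Σλ_iE_i / (1 + Σλ_ih_i)
Numerator: 0.21×2250 + 0.434×1540 + 0.152×175 + 0.24×1860 = 1614
Denominator: 1 + 0.21×11.1 + 0.434×24.4 + 0.152×13.8 + 0.24×15.5 = 19.74
R = 1614/19.74 = 81.76 kJ/min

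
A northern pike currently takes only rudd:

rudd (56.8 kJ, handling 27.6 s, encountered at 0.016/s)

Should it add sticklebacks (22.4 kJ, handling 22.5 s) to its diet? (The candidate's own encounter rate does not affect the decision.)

On rudd alone, R = ΣλE/(1+Σλh) = 0.9088/1.442 = 0.6304 kJ/s.
sticklebacks: E/h = 22.4/22.5 = 0.9956 kJ/s.
Since 0.9956 > R, including sticklebacks increases the long-run rate.

Yes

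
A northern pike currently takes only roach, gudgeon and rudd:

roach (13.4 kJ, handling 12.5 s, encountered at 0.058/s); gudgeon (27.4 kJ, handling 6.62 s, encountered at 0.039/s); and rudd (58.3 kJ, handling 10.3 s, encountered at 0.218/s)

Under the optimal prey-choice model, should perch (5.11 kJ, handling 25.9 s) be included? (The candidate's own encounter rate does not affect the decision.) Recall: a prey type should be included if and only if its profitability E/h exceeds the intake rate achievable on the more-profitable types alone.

On roach, gudgeon and rudd alone, R = ΣλE/(1+Σλh) = 14.56/4.229 = 3.442 kJ/s.
perch: E/h = 5.11/25.9 = 0.1973 kJ/s.
Since 0.1973 < R, time spent handling perch is better spent searching.

No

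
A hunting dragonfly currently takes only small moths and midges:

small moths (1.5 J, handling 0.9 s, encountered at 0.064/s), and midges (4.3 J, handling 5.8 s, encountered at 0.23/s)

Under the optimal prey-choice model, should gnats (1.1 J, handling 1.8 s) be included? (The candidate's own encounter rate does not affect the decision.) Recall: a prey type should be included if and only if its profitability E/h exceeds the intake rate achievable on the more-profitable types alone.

Current rate: (0.064×1.5 + 0.23×4.3)/(1 + 0.064×0.9 + 0.23×5.8) = 0.4537 J/s.
gnats: E/h = 1.1/1.8 = 0.6111 J/s.
Since 0.6111 > R, including gnats increases the long-run rate.

Yes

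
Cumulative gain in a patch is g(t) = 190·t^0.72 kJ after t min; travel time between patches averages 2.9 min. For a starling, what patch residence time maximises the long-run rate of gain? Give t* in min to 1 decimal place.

7.5 min

Optimal t* satisfies g'(t*) = g(t*)/(T + t*).
g'(t) = 0.72·190·t^-0.28. Setting 0.72·190·t^-0.28 = 190·t^0.72/(2.9+t) gives 0.72(2.9+t) = t, so 0.28·t = 0.72×2.9.
t* = 0.72×2.9/0.28 = 7.457 min.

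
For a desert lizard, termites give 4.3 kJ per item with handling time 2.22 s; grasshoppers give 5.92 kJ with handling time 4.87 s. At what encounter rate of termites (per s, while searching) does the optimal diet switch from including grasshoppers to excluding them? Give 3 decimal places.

0.759 per s

The zero-one rule: include grasshoppers iff E₂/h₂ > λE₁/(1+λh₁). Equality gives the switch point.
λE₁h₂ = E₂ + λE₂h₁ ⇒ λ = E₂/(E₁h₂ − E₂h₁) = 5.92/(20.94 − 13.14) = 0.7591 per s.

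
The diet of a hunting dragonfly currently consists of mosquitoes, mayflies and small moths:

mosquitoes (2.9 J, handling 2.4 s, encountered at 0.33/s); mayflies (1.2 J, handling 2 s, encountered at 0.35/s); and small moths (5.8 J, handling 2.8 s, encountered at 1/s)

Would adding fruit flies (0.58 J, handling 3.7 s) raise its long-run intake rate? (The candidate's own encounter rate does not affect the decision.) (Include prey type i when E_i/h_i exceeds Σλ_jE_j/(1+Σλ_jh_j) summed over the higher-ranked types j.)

No

Current rate: (0.33×2.9 + 0.35×1.2 + 1×5.8)/(1 + 0.33×2.4 + 0.35×2 + 1×2.8) = 1.356 J/s.
fruit flies: E/h = 0.58/3.7 = 0.1568 J/s.
Since 0.1568 < R, time spent handling fruit flies is better spent searching.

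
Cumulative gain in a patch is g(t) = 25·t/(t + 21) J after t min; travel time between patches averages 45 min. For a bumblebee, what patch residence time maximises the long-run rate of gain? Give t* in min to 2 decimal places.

Optimal t* satisfies g'(t*) = g(t*)/(T + t*).
g'(t) = 25·21/(t + 21)². Setting 25·21/(t+21)² = 25t/[(t+21)(45+t)] gives 21(45+t) = t(t+21), so t² = 21×45 = 945.
t* = √945 = 30.74 min.

30.74 min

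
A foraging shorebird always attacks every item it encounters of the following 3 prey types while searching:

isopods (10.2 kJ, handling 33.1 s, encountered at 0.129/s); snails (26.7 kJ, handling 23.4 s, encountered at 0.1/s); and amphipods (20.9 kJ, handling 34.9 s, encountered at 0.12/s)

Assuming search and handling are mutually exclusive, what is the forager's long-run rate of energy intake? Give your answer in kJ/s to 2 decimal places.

0.55 kJ/s

R = Σλ_iE_i / (1 + Σλ_ih_i)
Numerator: 0.129×10.2 + 0.1×26.7 + 0.12×20.9 = 6.494
Denominator: 1 + 0.129×33.1 + 0.1×23.4 + 0.12×34.9 = 11.8
R = 6.494/11.8 = 0.5504 kJ/s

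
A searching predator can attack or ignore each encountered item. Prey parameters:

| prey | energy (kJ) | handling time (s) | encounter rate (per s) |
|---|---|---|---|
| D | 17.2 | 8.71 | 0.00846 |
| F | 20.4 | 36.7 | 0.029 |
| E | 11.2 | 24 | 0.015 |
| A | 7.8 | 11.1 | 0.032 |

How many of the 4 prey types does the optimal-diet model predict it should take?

4

Rank by E/h (kJ/s): D 1.97, A 0.703, F 0.556, E 0.467. Include each in turn until the next type's E/h falls below the running intake rate.
Rate on top 1: 0.1355. A: 0.703 > 0.1355 → include.
Rate on top 2: 0.2765. F: 0.556 > 0.2765 → include.
Rate on top 3: 0.3958. E: 0.467 > 0.3958 → include.
Optimal diet: D, A, F, E — 4 of 4 types.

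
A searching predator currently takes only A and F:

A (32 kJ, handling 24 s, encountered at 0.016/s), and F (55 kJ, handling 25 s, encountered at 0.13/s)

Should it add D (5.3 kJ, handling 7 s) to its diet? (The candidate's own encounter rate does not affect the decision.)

No

Intake rate on the current diet: R = (0.016×32 + 0.13×55) / (1 + 0.016×24 + 0.13×25) = 7.662/4.634 = 1.653 kJ/s.
Profitability of D: 5.3/7 = 0.7571 kJ/s.
Since 0.7571 < R, time spent handling D is better spent searching.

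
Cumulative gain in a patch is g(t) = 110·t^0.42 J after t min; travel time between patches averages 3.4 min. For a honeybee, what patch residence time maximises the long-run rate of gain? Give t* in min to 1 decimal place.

By the marginal value theorem, leave when the instantaneous gain rate g'(t) equals the habitat-wide average g(t)/(T + t).
g'(t) = 0.42·110·t^-0.58. Setting 0.42·110·t^-0.58 = 110·t^0.42/(3.4+t) gives 0.42(3.4+t) = t, so 0.58·t = 0.42×3.4.
t* = 0.42×3.4/0.58 = 2.462 min.

2.5 min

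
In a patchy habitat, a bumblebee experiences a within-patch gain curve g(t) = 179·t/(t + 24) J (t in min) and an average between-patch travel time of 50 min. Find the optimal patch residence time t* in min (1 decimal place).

34.6 min

Maximise g(t)/(T+t): set derivative to zero → g'(t)(T+t) = g(t).
g'(t) = 179·24/(t + 24)². Setting 179·24/(t+24)² = 179t/[(t+24)(50+t)] gives 24(50+t) = t(t+24), so t² = 24×50 = 1200.
t* = √1200 = 34.64 min.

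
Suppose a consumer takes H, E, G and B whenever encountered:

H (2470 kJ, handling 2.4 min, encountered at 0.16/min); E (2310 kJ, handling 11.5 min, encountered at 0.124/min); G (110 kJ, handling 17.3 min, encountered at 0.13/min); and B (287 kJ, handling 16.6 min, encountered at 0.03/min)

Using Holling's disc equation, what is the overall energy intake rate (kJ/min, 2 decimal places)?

126.79 kJ/min

R = Σλ_iE_i / (1 + Σλ_ih_i)
Numerator: 0.16×2470 + 0.124×2310 + 0.13×110 + 0.03×287 = 704.5
Denominator: 1 + 0.16×2.4 + 0.124×11.5 + 0.13×17.3 + 0.03×16.6 = 5.557
R = 704.5/5.557 = 126.8 kJ/min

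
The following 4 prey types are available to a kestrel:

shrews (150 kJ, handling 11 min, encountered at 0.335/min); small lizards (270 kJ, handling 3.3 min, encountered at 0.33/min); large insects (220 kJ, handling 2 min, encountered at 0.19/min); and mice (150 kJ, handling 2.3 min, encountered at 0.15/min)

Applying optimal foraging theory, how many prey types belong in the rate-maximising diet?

3

E/h in descending order: large insects 110, small lizards 81.8, mice 65.2, shrews 13.6 kJ/min. The optimal diet is the largest prefix of this list for which every included type satisfies E_i/h_i > R on the types above it.
Rate on top 1: 30.29. small lizards: 81.8 > 30.29 → include.
Rate on top 2: 53.02. mice: 65.2 > 53.02 → include.
Rate on top 3: 54.51. shrews: 13.6 < 54.51 → exclude; stop.
Optimal diet: large insects, small lizards, mice — 3 of 4 types.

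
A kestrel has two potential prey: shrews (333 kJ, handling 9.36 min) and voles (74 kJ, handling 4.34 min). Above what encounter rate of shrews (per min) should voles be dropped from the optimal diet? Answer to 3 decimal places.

At the threshold, the rate on shrews alone equals the profitability of voles: λ·333/(1 + λ·9.36) = 74/4.34 = 17.05.
Rearranging, λ(333 − 17.05×9.36) = 17.05, so λ = 17.05/173.4 = 0.09833 per min.

0.098 per min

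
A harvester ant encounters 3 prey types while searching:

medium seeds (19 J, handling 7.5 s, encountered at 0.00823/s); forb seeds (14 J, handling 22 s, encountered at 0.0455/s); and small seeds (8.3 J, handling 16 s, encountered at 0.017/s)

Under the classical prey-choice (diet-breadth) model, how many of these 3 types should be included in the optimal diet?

3

Profitabilities (E/h, J/s): medium seeds 2.53, forb seeds 0.636, small seeds 0.519. Add prey in this order while the next type's profitability exceeds the intake rate on those already taken.
Rate on top 1: 0.1473. forb seeds: 0.636 > 0.1473 → include.
Rate on top 2: 0.3846. small seeds: 0.519 > 0.3846 → include.
Optimal diet: medium seeds, forb seeds, small seeds — 3 of 3 types.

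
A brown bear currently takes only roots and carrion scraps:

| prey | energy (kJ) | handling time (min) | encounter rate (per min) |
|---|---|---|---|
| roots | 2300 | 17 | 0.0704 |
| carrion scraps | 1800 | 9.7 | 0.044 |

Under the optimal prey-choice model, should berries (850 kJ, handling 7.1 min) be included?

Yes

On roots and carrion scraps alone, R = ΣλE/(1+Σλh) = 241.1/2.624 = 91.9 kJ/min.
berries: E/h = 850/7.1 = 119.7 kJ/min.
Since 119.7 > R, including berries increases the long-run rate.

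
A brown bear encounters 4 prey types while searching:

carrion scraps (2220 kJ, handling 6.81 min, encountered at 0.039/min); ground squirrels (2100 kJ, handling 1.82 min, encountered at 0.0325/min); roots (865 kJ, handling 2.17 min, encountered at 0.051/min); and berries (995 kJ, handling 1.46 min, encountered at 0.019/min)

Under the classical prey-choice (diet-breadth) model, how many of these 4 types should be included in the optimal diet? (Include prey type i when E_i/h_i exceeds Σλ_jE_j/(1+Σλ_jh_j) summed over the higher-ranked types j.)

4

Rank by E/h (kJ/min): ground squirrels 1.15e+03, berries 682, roots 399, carrion scraps 326. Include each in turn until the next type's E/h falls below the running intake rate.
Rate on top 1: 64.44. berries: 682 > 64.44 → include.
Rate on top 2: 80.19. roots: 399 > 80.19 → include.
Rate on top 3: 109.6. carrion scraps: 326 > 109.6 → include.
Optimal diet: ground squirrels, berries, roots, carrion scraps — 4 of 4 types.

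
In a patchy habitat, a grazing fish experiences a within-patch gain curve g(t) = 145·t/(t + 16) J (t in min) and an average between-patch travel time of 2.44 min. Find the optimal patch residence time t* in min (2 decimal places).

6.25 min

Optimal t* satisfies g'(t*) = g(t*)/(T + t*).
g'(t) = 145·16/(t + 16)². Setting 145·16/(t+16)² = 145t/[(t+16)(2.44+t)] gives 16(2.44+t) = t(t+16), so t² = 16×2.44 = 39.04.
t* = √39.04 = 6.248 min.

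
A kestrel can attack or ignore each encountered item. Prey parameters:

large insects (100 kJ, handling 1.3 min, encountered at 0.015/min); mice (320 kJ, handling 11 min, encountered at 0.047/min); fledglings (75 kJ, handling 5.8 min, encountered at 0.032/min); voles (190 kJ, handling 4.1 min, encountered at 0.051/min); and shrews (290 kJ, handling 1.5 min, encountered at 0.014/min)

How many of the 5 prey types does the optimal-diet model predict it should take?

4

Rank by E/h (kJ/min): shrews 193, large insects 76.9, voles 46.3, mice 29.1, fledglings 12.9. Include each in turn until the next type's E/h falls below the running intake rate.
Rate on top 1: 3.976. large insects: 76.9 > 3.976 → include.
Rate on top 2: 5.344. voles: 46.3 > 5.344 → include.
Rate on top 3: 12.2. mice: 29.1 > 12.2 → include.
Rate on top 4: 17.15. fledglings: 12.9 < 17.15 → exclude; stop.
Optimal diet: shrews, large insects, voles, mice — 4 of 5 types.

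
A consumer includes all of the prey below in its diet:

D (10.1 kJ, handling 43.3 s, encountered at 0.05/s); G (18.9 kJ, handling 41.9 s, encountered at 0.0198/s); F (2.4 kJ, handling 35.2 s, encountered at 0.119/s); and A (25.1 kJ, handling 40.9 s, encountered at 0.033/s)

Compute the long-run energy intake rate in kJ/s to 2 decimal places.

R = (0.05×10.1 + 0.0198×18.9 + 0.119×2.4 + 0.033×25.1) / (1 + 0.05×43.3 + 0.0198×41.9 + 0.119×35.2 + 0.033×40.9) = 1.993/9.533 = 0.2091 kJ/s.

0.21 kJ/s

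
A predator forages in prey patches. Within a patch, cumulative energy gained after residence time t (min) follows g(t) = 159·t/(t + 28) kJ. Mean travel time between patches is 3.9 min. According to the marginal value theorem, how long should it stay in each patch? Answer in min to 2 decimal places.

By the marginal value theorem, leave when the instantaneous gain rate g'(t) equals the habitat-wide average g(t)/(T + t).
g'(t) = 159·28/(t + 28)². Setting 159·28/(t+28)² = 159t/[(t+28)(3.9+t)] gives 28(3.9+t) = t(t+28), so t² = 28×3.9 = 109.2.
t* = √109.2 = 10.45 min.

10.45 min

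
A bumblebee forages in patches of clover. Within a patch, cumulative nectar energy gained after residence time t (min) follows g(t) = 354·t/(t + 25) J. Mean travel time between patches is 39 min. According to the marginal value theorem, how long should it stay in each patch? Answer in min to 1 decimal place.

By the marginal value theorem, leave when the instantaneous gain rate g'(t) equals the habitat-wide average g(t)/(T + t).
g'(t) = 354·25/(t + 25)². Setting 354·25/(t+25)² = 354t/[(t+25)(39+t)] gives 25(39+t) = t(t+25), so t² = 25×39 = 975.
t* = √975 = 31.22 min.

31.2 min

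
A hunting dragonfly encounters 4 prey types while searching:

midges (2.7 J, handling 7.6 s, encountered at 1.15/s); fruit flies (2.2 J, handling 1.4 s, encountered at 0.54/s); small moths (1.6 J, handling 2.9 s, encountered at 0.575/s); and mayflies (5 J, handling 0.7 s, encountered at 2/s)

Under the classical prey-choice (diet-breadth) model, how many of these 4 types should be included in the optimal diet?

1

Profitabilities (E/h, J/s): mayflies 7.14, fruit flies 1.57, small moths 0.552, midges 0.355. Add prey in this order while the next type's profitability exceeds the intake rate on those already taken.
Rate on top 1: 4.167. fruit flies: 1.57 < 4.167 → exclude; stop.
Optimal diet: mayflies — 1 of 4 types.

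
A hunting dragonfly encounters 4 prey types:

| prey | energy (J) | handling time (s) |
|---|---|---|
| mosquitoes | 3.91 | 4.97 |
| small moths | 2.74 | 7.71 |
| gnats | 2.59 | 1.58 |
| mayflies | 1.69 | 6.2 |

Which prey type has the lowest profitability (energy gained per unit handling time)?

mayflies

Profitability E/h (J/s): mosquitoes = 3.91/4.97 = 0.787, small moths = 2.74/7.71 = 0.355, gnats = 2.59/1.58 = 1.64, mayflies = 1.69/6.2 = 0.273.
Ranked: gnats > mosquitoes > small moths > mayflies.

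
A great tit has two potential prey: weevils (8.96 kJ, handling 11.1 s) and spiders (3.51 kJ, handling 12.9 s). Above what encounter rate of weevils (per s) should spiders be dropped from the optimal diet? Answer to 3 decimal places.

0.046 per s

The zero-one rule: include spiders iff E₂/h₂ > λE₁/(1+λh₁). Equality gives the switch point.
λE₁h₂ = E₂ + λE₂h₁ ⇒ λ = E₂/(E₁h₂ − E₂h₁) = 3.51/(115.6 − 38.96) = 0.04581 per s.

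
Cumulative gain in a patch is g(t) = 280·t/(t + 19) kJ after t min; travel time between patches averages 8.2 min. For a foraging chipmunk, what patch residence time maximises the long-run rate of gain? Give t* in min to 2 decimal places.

12.48 min

By the marginal value theorem, leave when the instantaneous gain rate g'(t) equals the habitat-wide average g(t)/(T + t).
g'(t) = 280·19/(t + 19)². Setting 280·19/(t+19)² = 280t/[(t+19)(8.2+t)] gives 19(8.2+t) = t(t+19), so t² = 19×8.2 = 155.8.
t* = √155.8 = 12.48 min.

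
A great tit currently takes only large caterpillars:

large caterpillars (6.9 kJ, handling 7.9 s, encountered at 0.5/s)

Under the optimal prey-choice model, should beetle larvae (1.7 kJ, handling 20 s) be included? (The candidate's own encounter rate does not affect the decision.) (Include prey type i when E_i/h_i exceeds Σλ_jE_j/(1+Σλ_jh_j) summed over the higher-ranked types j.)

Intake rate on the current diet: R = (0.5×6.9) / (1 + 0.5×7.9) = 3.45/4.95 = 0.697 kJ/s.
Profitability of beetle larvae: 1.7/20 = 0.085 kJ/s.
0.085 < 0.697, so adding beetle larvae would lower the average — exclude it.

No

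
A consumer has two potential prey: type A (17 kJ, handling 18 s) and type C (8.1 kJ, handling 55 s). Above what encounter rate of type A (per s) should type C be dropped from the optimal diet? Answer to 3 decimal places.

At the threshold, the rate on type A alone equals the profitability of type C: λ·17/(1 + λ·18) = 8.1/55 = 0.1473.
Rearranging, λ(17 − 0.1473×18) = 0.1473, so λ = 0.1473/14.35 = 0.01026 per s.

0.010 per s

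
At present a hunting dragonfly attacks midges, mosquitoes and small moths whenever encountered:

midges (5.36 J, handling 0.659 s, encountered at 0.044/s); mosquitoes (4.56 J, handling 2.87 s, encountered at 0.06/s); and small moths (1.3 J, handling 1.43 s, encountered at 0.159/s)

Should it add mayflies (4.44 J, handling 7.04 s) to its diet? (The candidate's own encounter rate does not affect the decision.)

Yes

On midges, mosquitoes and small moths alone, R = ΣλE/(1+Σλh) = 0.7161/1.429 = 0.5013 J/s.
mayflies: E/h = 4.44/7.04 = 0.6307 J/s.
0.6307 > 0.5013, so adding mayflies raises the average — include it.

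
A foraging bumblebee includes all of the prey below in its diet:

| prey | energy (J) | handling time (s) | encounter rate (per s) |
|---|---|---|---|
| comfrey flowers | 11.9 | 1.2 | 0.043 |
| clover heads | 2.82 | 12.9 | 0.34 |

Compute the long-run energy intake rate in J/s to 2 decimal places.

Energy encountered per unit search time: 0.043×11.9 + 0.34×2.82 = 1.47 J/s.
Handling time per unit search time: 0.043×1.2 + 0.34×12.9 = 4.438.
Rate = 1.47/(1 + 4.438) = 0.2704 J/s.

0.27 J/s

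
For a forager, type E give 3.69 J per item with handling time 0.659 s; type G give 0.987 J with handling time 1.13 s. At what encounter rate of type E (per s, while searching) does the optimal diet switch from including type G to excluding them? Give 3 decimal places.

0.280 per s

Drop type G once their profitability E₂/h₂ falls below the rate achievable on type E alone: E₂/h₂ = λE₁/(1 + λh₁).
Solve for λ: λE₁h₂ = E₂(1 + λh₁) → λ(E₁h₂ − E₂h₁) = E₂ → λ = E₂/(E₁h₂ − E₂h₁).
λ = 0.987/(3.69×1.13 − 0.987×0.659) = 0.987/3.519 = 0.2805 per s.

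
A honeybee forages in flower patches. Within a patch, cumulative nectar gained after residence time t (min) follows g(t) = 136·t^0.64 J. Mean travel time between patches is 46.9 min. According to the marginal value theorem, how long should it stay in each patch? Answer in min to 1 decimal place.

83.4 min

Maximise g(t)/(T+t): set derivative to zero → g'(t)(T+t) = g(t).
g'(t) = 0.64·136·t^-0.36. Setting 0.64·136·t^-0.36 = 136·t^0.64/(46.9+t) gives 0.64(46.9+t) = t, so 0.36·t = 0.64×46.9.
t* = 0.64×46.9/0.36 = 83.38 min.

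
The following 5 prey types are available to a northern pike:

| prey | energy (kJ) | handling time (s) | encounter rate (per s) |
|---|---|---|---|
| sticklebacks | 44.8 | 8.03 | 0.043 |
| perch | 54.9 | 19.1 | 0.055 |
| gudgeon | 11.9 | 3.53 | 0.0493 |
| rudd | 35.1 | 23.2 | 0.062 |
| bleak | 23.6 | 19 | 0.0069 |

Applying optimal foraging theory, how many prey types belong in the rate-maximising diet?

Rank by E/h (kJ/s): sticklebacks 5.58, gudgeon 3.37, perch 2.87, rudd 1.51, bleak 1.24. Include each in turn until the next type's E/h falls below the running intake rate.
Rate on top 1: 1.432. gudgeon: 3.37 > 1.432 → include.
Rate on top 2: 1.654. perch: 2.87 > 1.654 → include.
Rate on top 3: 2.153. rudd: 1.51 < 2.153 → exclude; stop.
Optimal diet: sticklebacks, gudgeon, perch — 3 of 5 types.

3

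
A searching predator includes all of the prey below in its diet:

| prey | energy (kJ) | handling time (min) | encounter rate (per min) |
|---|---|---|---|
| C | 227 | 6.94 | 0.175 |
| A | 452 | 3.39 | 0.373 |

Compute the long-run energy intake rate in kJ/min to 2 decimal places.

59.88 kJ/min

Energy encountered per unit search time: 0.175×227 + 0.373×452 = 208.3 kJ/min.
Handling time per unit search time: 0.175×6.94 + 0.373×3.39 = 2.479.
Rate = 208.3/(1 + 2.479) = 59.88 kJ/min.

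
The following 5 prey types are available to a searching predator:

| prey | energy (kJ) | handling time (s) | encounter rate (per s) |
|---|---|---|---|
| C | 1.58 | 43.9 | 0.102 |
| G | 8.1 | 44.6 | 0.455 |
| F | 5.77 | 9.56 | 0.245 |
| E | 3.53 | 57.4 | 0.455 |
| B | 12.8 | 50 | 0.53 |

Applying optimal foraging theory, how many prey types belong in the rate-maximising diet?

1

Profitabilities (E/h, kJ/s): F 0.604, B 0.256, G 0.182, E 0.0615, C 0.036. Add prey in this order while the next type's profitability exceeds the intake rate on those already taken.
Rate on top 1: 0.423. B: 0.256 < 0.423 → exclude; stop.
Optimal diet: F — 1 of 5 types.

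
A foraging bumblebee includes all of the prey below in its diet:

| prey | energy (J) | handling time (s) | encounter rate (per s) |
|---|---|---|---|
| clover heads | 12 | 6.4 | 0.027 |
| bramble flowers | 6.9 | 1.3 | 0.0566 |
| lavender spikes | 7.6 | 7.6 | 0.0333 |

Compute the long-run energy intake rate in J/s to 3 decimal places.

R = (0.027×12 + 0.0566×6.9 + 0.0333×7.6) / (1 + 0.027×6.4 + 0.0566×1.3 + 0.0333×7.6) = 0.9676/1.499 = 0.6453 J/s.

0.645 J/s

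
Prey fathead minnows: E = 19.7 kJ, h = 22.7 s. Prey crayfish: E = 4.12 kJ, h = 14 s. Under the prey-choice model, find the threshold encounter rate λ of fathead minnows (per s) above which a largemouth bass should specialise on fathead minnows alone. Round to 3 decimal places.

0.023 per s

Drop crayfish once their profitability E₂/h₂ falls below the rate achievable on fathead minnows alone: E₂/h₂ = λE₁/(1 + λh₁).
Solve for λ: λE₁h₂ = E₂(1 + λh₁) → λ(E₁h₂ − E₂h₁) = E₂ → λ = E₂/(E₁h₂ − E₂h₁).
λ = 4.12/(19.7×14 − 4.12×22.7) = 4.12/182.3 = 0.0226 per s.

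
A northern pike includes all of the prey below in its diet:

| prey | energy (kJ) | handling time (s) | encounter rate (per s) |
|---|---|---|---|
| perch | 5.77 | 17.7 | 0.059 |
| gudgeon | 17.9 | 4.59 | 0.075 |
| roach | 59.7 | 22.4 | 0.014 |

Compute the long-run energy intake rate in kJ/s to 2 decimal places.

0.93 kJ/s

R = (0.059×5.77 + 0.075×17.9 + 0.014×59.7) / (1 + 0.059×17.7 + 0.075×4.59 + 0.014×22.4) = 2.519/2.702 = 0.9321 kJ/s.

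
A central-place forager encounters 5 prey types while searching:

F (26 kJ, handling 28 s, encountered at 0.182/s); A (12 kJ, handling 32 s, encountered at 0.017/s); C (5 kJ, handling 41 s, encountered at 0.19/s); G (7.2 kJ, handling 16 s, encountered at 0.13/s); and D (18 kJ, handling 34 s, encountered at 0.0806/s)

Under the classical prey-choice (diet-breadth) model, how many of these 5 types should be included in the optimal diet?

Rank by E/h (kJ/s): F 0.929, D 0.529, G 0.45, A 0.375, C 0.122. Include each in turn until the next type's E/h falls below the running intake rate.
Rate on top 1: 0.7762. D: 0.529 < 0.7762 → exclude; stop.
Optimal diet: F — 1 of 5 types.

1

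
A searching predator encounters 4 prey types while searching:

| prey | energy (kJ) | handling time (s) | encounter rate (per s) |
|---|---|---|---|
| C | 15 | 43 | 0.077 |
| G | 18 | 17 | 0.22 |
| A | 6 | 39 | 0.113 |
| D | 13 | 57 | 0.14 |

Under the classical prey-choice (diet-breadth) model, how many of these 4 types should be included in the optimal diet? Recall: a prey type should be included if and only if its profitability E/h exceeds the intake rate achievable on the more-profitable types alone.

1

Profitabilities (E/h, kJ/s): G 1.06, C 0.349, D 0.228, A 0.154. Add prey in this order while the next type's profitability exceeds the intake rate on those already taken.
Rate on top 1: 0.8354. C: 0.349 < 0.8354 → exclude; stop.
Optimal diet: G — 1 of 4 types.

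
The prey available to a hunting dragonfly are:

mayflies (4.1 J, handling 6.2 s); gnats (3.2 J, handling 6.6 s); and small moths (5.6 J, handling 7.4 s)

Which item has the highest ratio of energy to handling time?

In descending order of E/h:
small moths: 5.6/7.4 = 0.757 J/s
mayflies: 4.1/6.2 = 0.661 J/s
gnats: 3.2/6.6 = 0.485 J/s

small moths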